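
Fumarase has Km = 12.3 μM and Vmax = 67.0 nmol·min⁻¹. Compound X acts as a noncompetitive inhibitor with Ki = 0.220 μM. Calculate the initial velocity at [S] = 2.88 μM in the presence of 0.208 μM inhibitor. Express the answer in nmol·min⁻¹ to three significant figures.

6.53 nmol·min⁻¹

With α = 1 + [I]/Ki = 1 + 0.208/0.220 = 1.945, the noncompetitive rate law is v = (Vmax/α)·[S] / (Km + [S]).
v = (67.0/1.945)×2.88 / (12.3 + 2.88) = 99.19/15.18 = 6.53 nmol·min⁻¹.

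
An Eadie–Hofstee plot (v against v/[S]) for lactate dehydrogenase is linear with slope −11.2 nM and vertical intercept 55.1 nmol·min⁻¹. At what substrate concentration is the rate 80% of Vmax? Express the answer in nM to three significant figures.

The Eadie–Hofstee slope gives Km = 11.2 nM (slope = −Km).
v/Vmax = [S]/(Km+[S]) = 0.8 ⇒ [S] = Km·0.8/(1−0.8) = 11.2 × 4.000 = 44.8 nM.

44.8 nM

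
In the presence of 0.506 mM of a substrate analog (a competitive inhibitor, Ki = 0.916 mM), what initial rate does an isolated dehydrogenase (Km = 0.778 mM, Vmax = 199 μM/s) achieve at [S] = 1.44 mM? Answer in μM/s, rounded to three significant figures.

108 μM/s

α = 1 + [I]/Ki = 1 + 0.506/0.916 = 1.552.
For a competitive inhibitor, Vmax is unchanged and the apparent Km becomes α·Km: Km,app = 1.21 mM, Vmax,app = 199 μM/s.
v = Vmax,app·[S]/(Km,app + [S]) = 199 × 1.44/(1.21 + 1.44) = 108 μM/s.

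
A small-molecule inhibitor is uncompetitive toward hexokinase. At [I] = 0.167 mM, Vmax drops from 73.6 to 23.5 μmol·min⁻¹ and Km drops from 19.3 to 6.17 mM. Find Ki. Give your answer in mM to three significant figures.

Uncompetitive: Vmax,app = Vmax/α (and Km,app = Km/α) with α = 1 + [I]/Ki.
α = Vmax/Vmax,app = 73.6/23.5 = 3.132.
Since α = 1 + [I]/Ki, [I]/Ki = 3.132 − 1 = 2.132 and Ki = 0.167/2.132 = 0.0783 mM.

0.0783 mM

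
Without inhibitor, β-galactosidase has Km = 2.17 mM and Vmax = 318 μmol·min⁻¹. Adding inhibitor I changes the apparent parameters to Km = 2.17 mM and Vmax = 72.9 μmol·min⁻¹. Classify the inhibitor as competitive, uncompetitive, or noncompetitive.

Vmax decreases (318 → 72.9 μmol·min⁻¹) while Km is unchanged — pure noncompetitive inhibition.

noncompetitive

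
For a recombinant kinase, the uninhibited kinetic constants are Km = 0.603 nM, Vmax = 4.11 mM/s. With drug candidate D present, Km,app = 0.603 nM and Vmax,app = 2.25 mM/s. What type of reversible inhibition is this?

Vmax decreases (4.11 → 2.25 mM/s) while Km is unchanged — pure noncompetitive inhibition.

noncompetitive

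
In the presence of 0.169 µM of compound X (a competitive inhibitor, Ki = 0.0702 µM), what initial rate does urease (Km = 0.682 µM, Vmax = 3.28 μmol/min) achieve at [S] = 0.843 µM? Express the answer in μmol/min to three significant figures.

0.873 μmol/min

α = 1 + [I]/Ki = 1 + 0.169/0.0702 = 3.407.
For a competitive inhibitor, Vmax is unchanged and the apparent Km becomes α·Km: Km,app = 2.32 µM, Vmax,app = 3.28 μmol/min.
v = Vmax,app·[S]/(Km,app + [S]) = 3.28 × 0.843/(2.32 + 0.843) = 0.873 μmol/min.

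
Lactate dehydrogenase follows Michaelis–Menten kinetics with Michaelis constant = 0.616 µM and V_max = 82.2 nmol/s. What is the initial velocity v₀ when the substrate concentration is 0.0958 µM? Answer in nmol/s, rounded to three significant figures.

11.1 nmol/s

[S]/(Km+[S]) = 0.0958/0.7118 = 0.1346, the fractional saturation.
v = 0.1346 × Vmax = 0.1346 × 82.2 = 11.1 nmol/s.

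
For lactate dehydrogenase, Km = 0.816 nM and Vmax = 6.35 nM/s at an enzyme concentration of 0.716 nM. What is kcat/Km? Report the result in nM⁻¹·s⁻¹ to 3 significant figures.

kcat = Vmax/[E]total = 6.35/0.716 = 8.87 s⁻¹.
kcat/Km = 8.87/0.816 = 10.9 nM⁻¹·s⁻¹.

10.9 nM⁻¹·s⁻¹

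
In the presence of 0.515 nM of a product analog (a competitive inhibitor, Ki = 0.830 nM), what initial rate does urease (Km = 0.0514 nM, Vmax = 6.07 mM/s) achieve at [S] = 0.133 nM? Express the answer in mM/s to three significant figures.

α = 1 + [I]/Ki = 1 + 0.515/0.830 = 1.620.
For a competitive inhibitor, Vmax is unchanged and the apparent Km becomes α·Km: Km,app = 0.0833 nM, Vmax,app = 6.07 mM/s.
v = Vmax,app·[S]/(Km,app + [S]) = 6.07 × 0.133/(0.0833 + 0.133) = 3.73 mM/s.

3.73 mM/s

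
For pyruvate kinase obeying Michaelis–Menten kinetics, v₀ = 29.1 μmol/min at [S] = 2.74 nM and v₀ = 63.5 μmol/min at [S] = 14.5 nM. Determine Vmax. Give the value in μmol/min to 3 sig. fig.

87.6 μmol/min

From v = Vmax[S]/(Km+[S]), each point gives Vmax = v(Km+[S])/[S].
Equating: 29.1(Km+2.74)/2.74 = 63.5(Km+14.5)/14.5.
10.62·Km + 29.1 = 4.379·Km + 63.5, so (10.62 − 4.379)·Km = 63.5 − 29.1.
Km = 34.40/6.241 = 5.51 nM; then Vmax = 29.1(5.51+2.74)/2.74 = 87.6 μmol/min.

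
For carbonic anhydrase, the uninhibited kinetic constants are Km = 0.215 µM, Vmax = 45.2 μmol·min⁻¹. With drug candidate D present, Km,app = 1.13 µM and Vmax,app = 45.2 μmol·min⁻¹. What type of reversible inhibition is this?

Km increases (0.215 → 1.13 µM) while Vmax is unchanged — the hallmark of competitive inhibition.

competitive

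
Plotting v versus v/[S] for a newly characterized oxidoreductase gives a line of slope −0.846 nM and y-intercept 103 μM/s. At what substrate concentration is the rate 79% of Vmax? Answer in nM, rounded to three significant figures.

The Eadie–Hofstee slope gives Km = 0.846 nM (slope = −Km).
v/Vmax = [S]/(Km+[S]) = 0.79 ⇒ [S] = Km·0.79/(1−0.79) = 0.846 × 3.762 = 3.18 nM.

3.18 nM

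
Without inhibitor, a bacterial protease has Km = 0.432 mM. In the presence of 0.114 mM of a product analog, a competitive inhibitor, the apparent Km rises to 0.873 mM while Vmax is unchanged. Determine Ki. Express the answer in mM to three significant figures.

Competitive: Km,app = α·Km with α = 1 + [I]/Ki.
α = Km,app/Km = 0.873/0.432 = 2.021.
Ki = [I]/(α − 1) = 0.114/1.021 = 0.112 mM.

0.112 mM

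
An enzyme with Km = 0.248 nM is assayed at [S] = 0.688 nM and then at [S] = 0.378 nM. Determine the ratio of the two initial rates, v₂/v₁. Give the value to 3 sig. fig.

The fractional saturations are [S]/(Km+[S]) = 0.688/0.9360 = 0.7350 and 0.378/0.6260 = 0.6038.
v₂/v₁ is just their ratio: 0.6038/0.7350 = 0.821.

0.821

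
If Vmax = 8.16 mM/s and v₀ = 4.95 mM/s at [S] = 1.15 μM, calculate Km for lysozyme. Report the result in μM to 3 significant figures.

From v = Vmax[S]/(Km+[S]), Km = [S](Vmax − v)/v.
Km = 1.15 × (8.16 − 4.95) / 4.95 = 3.691/4.95 = 0.746 μM.

0.746 μM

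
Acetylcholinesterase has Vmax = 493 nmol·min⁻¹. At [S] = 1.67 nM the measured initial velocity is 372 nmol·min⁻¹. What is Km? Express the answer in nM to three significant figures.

From v = Vmax[S]/(Km+[S]), Km = [S](Vmax − v)/v.
Km = 1.67 × (493 − 372) / 372 = 202.1/372 = 0.543 nM.

0.543 nM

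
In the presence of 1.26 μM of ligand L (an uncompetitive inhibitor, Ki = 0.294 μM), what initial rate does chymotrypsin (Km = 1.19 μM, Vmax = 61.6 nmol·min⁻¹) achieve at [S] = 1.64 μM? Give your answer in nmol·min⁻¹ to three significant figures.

10.2 nmol·min⁻¹

With α = 1 + [I]/Ki = 1 + 1.26/0.294 = 5.286, the uncompetitive rate law is v = (Vmax/α)·[S] / (Km/α + [S]).
v = (61.6/5.286)×1.64 / (1.19/5.286 + 1.64) = 19.11/1.865 = 10.2 nmol·min⁻¹.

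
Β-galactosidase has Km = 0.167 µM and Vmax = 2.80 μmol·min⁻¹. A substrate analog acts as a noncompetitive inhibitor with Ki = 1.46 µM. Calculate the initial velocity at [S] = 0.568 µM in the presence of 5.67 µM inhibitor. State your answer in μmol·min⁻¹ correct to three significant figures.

α = 1 + [I]/Ki = 1 + 5.67/1.46 = 4.884.
For a noncompetitive inhibitor, Vmax is reduced to Vmax/α while Km is unchanged: Km,app = 0.167 µM, Vmax,app = 0.573 μmol·min⁻¹.
v = Vmax,app·[S]/(Km,app + [S]) = 0.573 × 0.568/(0.167 + 0.568) = 0.443 μmol·min⁻¹.

0.443 μmol·min⁻¹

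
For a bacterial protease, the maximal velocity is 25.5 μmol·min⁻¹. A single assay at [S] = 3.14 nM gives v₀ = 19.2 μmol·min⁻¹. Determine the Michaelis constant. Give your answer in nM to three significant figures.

1.03 nM

From v = Vmax[S]/(Km+[S]), Km = [S](Vmax − v)/v.
Km = 3.14 × (25.5 − 19.2) / 19.2 = 19.78/19.2 = 1.03 nM.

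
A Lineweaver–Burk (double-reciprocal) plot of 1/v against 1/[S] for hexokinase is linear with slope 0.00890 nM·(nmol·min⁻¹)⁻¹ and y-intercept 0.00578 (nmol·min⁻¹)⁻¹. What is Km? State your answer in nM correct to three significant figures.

y-intercept = 1/Vmax ⇒ Vmax = 173 nmol·min⁻¹; slope = Km/Vmax ⇒ Km = slope × Vmax.
Km = 0.00890 × 173 = 1.54 nM.

1.54 nM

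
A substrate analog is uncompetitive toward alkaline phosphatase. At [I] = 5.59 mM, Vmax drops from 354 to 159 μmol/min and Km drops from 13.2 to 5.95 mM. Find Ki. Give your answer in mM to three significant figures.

4.56 mM

Uncompetitive: Vmax,app = Vmax/α (and Km,app = Km/α) with α = 1 + [I]/Ki.
α = Vmax/Vmax,app = 354/159 = 2.226.
Ki = [I]/(α − 1) = 5.59/1.226 = 4.56 mM.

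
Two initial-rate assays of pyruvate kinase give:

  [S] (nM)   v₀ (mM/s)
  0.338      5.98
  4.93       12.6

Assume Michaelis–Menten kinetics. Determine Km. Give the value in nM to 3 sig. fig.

0.437 nM

In reciprocal form, 1/v = (Km/Vmax)·(1/[S]) + 1/Vmax. The two points give (1/[S], 1/v) = (2.959, 0.1672) and (0.2028, 0.07937).
Slope = (0.1672 − 0.07937)/(2.959 − 0.2028) = 0.03188; intercept = 0.1672 − 0.03188×2.959 = 0.07290.
Vmax = 1/intercept = 13.7 mM/s; Km = slope × Vmax = 0.03188 × 13.7 = 0.437 nM.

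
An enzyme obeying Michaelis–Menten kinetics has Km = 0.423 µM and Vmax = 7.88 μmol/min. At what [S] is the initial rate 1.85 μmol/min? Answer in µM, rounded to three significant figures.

0.130 µM

Rearranging v = Vmax[S]/(Km+[S]) gives [S] = Km·v/(Vmax − v).
[S] = 0.423 × 1.85 / (7.88 − 1.85) = 0.7826/6.030 = 0.130 µM.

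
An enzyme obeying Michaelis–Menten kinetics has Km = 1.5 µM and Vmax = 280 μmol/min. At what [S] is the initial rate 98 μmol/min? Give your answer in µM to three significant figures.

0.808 µM

Rearranging v = Vmax[S]/(Km+[S]) gives [S] = Km·v/(Vmax − v).
[S] = 1.5 × 98 / (280 − 98) = 147.0/182.0 = 0.808 µM.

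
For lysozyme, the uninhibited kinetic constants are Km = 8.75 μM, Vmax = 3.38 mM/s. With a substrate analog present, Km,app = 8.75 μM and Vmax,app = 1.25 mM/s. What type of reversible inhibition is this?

Vmax decreases (3.38 → 1.25 mM/s) while Km is unchanged — pure noncompetitive inhibition.

noncompetitive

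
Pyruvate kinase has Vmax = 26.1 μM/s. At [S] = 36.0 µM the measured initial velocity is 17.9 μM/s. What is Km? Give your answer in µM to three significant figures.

16.5 µM

v/Vmax = 17.9/26.1 = 0.6858 = [S]/(Km+[S]).
So Km + [S] = [S]/0.6858 = 52.49 µM, giving Km = 52.49 − 36.0 = 16.5 µM.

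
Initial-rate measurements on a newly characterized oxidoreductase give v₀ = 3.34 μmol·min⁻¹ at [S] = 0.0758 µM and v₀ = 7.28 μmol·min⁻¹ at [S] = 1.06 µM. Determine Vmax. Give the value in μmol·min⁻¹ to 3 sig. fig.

In reciprocal form, 1/v = (Km/Vmax)·(1/[S]) + 1/Vmax. The two points give (1/[S], 1/v) = (13.19, 0.2994) and (0.9434, 0.1374).
Slope = (0.2994 − 0.1374)/(13.19 − 0.9434) = 0.01323; intercept = 0.2994 − 0.01323×13.19 = 0.1249.
Vmax = 1/intercept = 8.01 μmol·min⁻¹; Km = slope × Vmax = 0.01323 × 8.01 = 0.106 µM.

8.01 μmol·min⁻¹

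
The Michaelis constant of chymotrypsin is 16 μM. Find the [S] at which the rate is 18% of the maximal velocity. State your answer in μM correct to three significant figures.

v/Vmax = [S]/(Km+[S]) = 0.18, so [S] = Km·0.18/(1 − 0.18) = 16 × 0.2195.
[S] = 3.51 μM.

3.51 μM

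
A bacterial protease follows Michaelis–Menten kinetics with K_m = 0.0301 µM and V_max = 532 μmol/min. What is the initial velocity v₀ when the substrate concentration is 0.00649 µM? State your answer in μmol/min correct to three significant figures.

94.4 μmol/min

v = Vmax·[S]/(Km + [S]) = 532 × 0.00649 / (0.0301 + 0.00649)
  = 3.453 / 0.03659 = 94.4 μmol/min.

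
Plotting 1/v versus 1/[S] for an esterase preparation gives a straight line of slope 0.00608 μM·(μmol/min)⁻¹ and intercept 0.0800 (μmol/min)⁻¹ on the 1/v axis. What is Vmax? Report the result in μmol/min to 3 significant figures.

12.5 μmol/min

The y-intercept of a Lineweaver–Burk plot equals 1/Vmax, so Vmax = 1/0.0800 = 12.5 μmol/min.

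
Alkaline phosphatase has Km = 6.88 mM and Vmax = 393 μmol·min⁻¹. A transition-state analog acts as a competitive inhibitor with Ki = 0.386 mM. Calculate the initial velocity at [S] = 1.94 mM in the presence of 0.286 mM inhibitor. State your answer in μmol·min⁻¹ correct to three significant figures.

α = 1 + [I]/Ki = 1 + 0.286/0.386 = 1.741.
For a competitive inhibitor, Vmax is unchanged and the apparent Km becomes α·Km: Km,app = 12.0 mM, Vmax,app = 393 μmol·min⁻¹.
v = Vmax,app·[S]/(Km,app + [S]) = 393 × 1.94/(12.0 + 1.94) = 54.8 μmol·min⁻¹.

54.8 μmol·min⁻¹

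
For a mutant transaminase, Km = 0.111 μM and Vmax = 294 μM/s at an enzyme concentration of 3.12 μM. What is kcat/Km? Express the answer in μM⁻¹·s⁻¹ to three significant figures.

kcat = Vmax/[E]total = 294/3.12 = 94.2 s⁻¹.
kcat/Km = 94.2/0.111 = 849 μM⁻¹·s⁻¹.

849 μM⁻¹·s⁻¹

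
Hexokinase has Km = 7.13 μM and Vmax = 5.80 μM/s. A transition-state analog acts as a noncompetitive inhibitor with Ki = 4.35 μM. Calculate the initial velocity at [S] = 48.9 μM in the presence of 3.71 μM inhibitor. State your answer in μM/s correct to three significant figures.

2.73 μM/s

With α = 1 + [I]/Ki = 1 + 3.71/4.35 = 1.853, the noncompetitive rate law is v = (Vmax/α)·[S] / (Km + [S]).
v = (5.80/1.853)×48.9 / (7.13 + 48.9) = 153.1/56.03 = 2.73 μM/s.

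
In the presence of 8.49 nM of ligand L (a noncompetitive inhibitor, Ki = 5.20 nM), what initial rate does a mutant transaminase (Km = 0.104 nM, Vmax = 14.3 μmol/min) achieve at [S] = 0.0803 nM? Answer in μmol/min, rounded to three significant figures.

α = 1 + [I]/Ki = 1 + 8.49/5.20 = 2.633.
For a noncompetitive inhibitor, Vmax is reduced to Vmax/α while Km is unchanged: Km,app = 0.104 nM, Vmax,app = 5.43 μmol/min.
v = Vmax,app·[S]/(Km,app + [S]) = 5.43 × 0.0803/(0.104 + 0.0803) = 2.37 μmol/min.

2.37 μmol/min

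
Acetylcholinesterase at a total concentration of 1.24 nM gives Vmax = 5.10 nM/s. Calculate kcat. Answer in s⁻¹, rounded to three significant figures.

4.11 s⁻¹

kcat = Vmax/[E]total = 5.10 nM/s / 1.24 nM = 4.11 s⁻¹.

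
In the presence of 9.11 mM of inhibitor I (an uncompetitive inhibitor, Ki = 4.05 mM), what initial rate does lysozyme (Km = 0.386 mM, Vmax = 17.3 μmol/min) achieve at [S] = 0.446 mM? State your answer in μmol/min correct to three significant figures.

With α = 1 + [I]/Ki = 1 + 9.11/4.05 = 3.249, the uncompetitive rate law is v = (Vmax/α)·[S] / (Km/α + [S]).
v = (17.3/3.249)×0.446 / (0.386/3.249 + 0.446) = 2.375/0.5648 = 4.20 μmol/min.

4.20 μmol/min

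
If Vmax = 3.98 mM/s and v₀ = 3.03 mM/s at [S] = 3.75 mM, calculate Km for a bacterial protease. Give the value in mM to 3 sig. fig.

1.18 mM

v/Vmax = 3.03/3.98 = 0.7613 = [S]/(Km+[S]).
So Km + [S] = [S]/0.7613 = 4.926 mM, giving Km = 4.926 − 3.75 = 1.18 mM.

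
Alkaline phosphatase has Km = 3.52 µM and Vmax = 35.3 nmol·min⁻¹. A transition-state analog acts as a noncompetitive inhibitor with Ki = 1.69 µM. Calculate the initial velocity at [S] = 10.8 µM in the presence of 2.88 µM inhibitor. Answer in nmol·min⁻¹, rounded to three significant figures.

With α = 1 + [I]/Ki = 1 + 2.88/1.69 = 2.704, the noncompetitive rate law is v = (Vmax/α)·[S] / (Km + [S]).
v = (35.3/2.704)×10.8 / (3.52 + 10.8) = 141.0/14.32 = 9.85 nmol·min⁻¹.

9.85 nmol·min⁻¹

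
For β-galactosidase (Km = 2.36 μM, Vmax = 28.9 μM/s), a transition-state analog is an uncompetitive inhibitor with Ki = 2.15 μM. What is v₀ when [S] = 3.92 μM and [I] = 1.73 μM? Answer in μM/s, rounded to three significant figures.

α = 1 + [I]/Ki = 1 + 1.73/2.15 = 1.805.
For an uncompetitive inhibitor, both parameters are divided by α, giving Vmax/α and Km/α: Km,app = 1.31 μM, Vmax,app = 16.0 μM/s.
v = Vmax,app·[S]/(Km,app + [S]) = 16.0 × 3.92/(1.31 + 3.92) = 12.0 μM/s.

12.0 μM/s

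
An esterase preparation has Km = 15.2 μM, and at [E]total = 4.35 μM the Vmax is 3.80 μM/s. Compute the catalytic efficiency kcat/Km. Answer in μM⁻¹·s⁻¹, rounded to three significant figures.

kcat = Vmax/[E]total = 3.80/4.35 = 0.874 s⁻¹.
kcat/Km = 0.874/15.2 = 0.0575 μM⁻¹·s⁻¹.

0.0575 μM⁻¹·s⁻¹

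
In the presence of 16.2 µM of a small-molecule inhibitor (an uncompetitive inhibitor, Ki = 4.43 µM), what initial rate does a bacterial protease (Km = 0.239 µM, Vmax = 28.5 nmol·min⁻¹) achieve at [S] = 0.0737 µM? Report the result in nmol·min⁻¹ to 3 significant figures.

α = 1 + [I]/Ki = 1 + 16.2/4.43 = 4.657.
For an uncompetitive inhibitor, both parameters are divided by α, giving Vmax/α and Km/α: Km,app = 0.0513 µM, Vmax,app = 6.12 nmol·min⁻¹.
v = Vmax,app·[S]/(Km,app + [S]) = 6.12 × 0.0737/(0.0513 + 0.0737) = 3.61 nmol·min⁻¹.

3.61 nmol·min⁻¹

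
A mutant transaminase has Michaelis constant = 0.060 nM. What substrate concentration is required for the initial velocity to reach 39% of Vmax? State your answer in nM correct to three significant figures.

v/Vmax = [S]/(Km+[S]) = 0.39, so [S] = Km·0.39/(1 − 0.39) = 0.060 × 0.6393.
[S] = 0.0384 nM.

0.0384 nM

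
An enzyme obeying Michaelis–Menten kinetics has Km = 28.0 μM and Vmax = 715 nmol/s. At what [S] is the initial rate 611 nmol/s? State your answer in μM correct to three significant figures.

The required fractional saturation is v/Vmax = 611/715 = 0.8545.
Then [S]/(Km+[S]) = 0.8545 ⇒ [S] = 28.0 × 0.8545/(1 − 0.8545) = 164 μM.

164 μM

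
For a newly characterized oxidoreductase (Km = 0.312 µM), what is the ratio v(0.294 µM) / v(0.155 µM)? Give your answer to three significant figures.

The fractional saturations are [S]/(Km+[S]) = 0.155/0.4670 = 0.3319 and 0.294/0.6060 = 0.4851.
v₂/v₁ is just their ratio: 0.4851/0.3319 = 1.46.

1.46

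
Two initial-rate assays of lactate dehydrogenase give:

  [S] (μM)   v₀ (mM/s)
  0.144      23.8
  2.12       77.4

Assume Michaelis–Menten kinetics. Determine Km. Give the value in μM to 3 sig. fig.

0.416 μM

From v = Vmax[S]/(Km+[S]), each point gives Vmax = v(Km+[S])/[S].
Equating: 23.8(Km+0.144)/0.144 = 77.4(Km+2.12)/2.12.
165.3·Km + 23.8 = 36.51·Km + 77.4, so (165.3 − 36.51)·Km = 77.4 − 23.8.
Km = 53.60/128.8 = 0.416 μM; then Vmax = 23.8(0.416+0.144)/0.144 = 92.6 mM/s.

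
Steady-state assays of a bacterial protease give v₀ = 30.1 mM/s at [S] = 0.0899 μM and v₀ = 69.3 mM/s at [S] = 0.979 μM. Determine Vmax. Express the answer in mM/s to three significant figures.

79.8 mM/s

From v = Vmax[S]/(Km+[S]), each point gives Vmax = v(Km+[S])/[S].
Equating: 30.1(Km+0.0899)/0.0899 = 69.3(Km+0.979)/0.979.
334.8·Km + 30.1 = 70.79·Km + 69.3, so (334.8 − 70.79)·Km = 69.3 − 30.1.
Km = 39.20/264.0 = 0.148 μM; then Vmax = 30.1(0.148+0.0899)/0.0899 = 79.8 mM/s.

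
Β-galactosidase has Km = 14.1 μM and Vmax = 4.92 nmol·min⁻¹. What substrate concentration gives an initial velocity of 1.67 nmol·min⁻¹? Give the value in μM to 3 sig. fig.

7.25 μM

Rearranging v = Vmax[S]/(Km+[S]) gives [S] = Km·v/(Vmax − v).
[S] = 14.1 × 1.67 / (4.92 − 1.67) = 23.55/3.250 = 7.25 μM.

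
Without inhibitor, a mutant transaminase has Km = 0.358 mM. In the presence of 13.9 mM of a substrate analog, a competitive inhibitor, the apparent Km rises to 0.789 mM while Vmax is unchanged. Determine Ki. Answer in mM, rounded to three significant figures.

Competitive: Km,app = α·Km with α = 1 + [I]/Ki.
α = Km,app/Km = 0.789/0.358 = 2.204.
Since α = 1 + [I]/Ki, [I]/Ki = 2.204 − 1 = 1.204 and Ki = 13.9/1.204 = 11.5 mM.

11.5 mM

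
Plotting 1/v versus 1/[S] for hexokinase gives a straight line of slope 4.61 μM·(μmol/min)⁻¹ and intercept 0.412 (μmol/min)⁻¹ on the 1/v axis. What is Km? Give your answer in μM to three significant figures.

y-intercept = 1/Vmax ⇒ Vmax = 2.43 μmol/min; slope = Km/Vmax ⇒ Km = slope × Vmax.
Km = 4.61 × 2.43 = 11.2 μM.

11.2 μM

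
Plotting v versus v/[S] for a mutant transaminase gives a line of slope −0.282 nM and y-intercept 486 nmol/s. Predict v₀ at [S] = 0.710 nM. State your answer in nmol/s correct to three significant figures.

348 nmol/s

In the Eadie–Hofstee form v = Vmax − Km·(v/[S]), the slope is −Km and the intercept is Vmax, so Km = 0.282 nM and Vmax = 486 nmol/s.
v = 486 × 0.710/(0.282 + 0.710) = 348 nmol/s.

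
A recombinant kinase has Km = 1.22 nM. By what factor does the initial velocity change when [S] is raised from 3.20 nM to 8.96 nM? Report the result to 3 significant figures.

1.22

Since Vmax cancels, v₂/v₁ = [S]₂(Km+[S]₁) / [S]₁(Km+[S]₂).
= 8.96×(1.22+3.20) / (3.20×(1.22+8.96)) = 39.60/32.58 = 1.22.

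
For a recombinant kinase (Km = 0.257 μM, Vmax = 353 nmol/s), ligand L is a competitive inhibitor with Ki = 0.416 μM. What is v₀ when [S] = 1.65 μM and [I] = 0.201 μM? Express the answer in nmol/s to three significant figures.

With α = 1 + [I]/Ki = 1 + 0.201/0.416 = 1.483, the competitive rate law is v = Vmax[S] / (αKm + [S]).
v = 353×1.65 / (1.483×0.257 + 1.65) = 582.4/2.031 = 287 nmol/s.

287 nmol/s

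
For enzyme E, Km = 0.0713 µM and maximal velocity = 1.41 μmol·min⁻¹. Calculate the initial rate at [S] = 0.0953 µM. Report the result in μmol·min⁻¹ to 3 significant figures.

v = Vmax·[S]/(Km + [S]) = 1.41 × 0.0953 / (0.0713 + 0.0953)
  = 0.1344 / 0.1666 = 0.807 μmol·min⁻¹.

0.807 μmol·min⁻¹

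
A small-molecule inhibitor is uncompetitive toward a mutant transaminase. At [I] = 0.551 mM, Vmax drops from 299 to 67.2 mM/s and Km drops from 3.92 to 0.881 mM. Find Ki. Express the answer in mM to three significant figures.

0.160 mM

Uncompetitive: Vmax,app = Vmax/α (and Km,app = Km/α) with α = 1 + [I]/Ki.
α = Vmax/Vmax,app = 299/67.2 = 4.449.
Since α = 1 + [I]/Ki, [I]/Ki = 4.449 − 1 = 3.449 and Ki = 0.551/3.449 = 0.160 mM.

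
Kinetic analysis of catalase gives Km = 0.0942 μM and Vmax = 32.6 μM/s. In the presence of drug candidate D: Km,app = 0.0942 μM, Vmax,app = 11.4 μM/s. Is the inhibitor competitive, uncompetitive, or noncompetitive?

Vmax decreases (32.6 → 11.4 μM/s) while Km is unchanged — pure noncompetitive inhibition.

noncompetitive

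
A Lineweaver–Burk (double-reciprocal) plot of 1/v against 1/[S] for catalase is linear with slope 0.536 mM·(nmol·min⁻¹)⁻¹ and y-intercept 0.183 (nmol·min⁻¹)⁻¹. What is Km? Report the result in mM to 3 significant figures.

y-intercept = 1/Vmax ⇒ Vmax = 5.46 nmol·min⁻¹; slope = Km/Vmax ⇒ Km = slope × Vmax.
Km = 0.536 × 5.46 = 2.93 mM.

2.93 mM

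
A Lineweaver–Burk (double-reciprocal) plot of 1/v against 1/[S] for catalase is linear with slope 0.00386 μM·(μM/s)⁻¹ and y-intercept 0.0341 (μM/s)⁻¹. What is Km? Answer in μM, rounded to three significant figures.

0.113 μM

y-intercept = 1/Vmax ⇒ Vmax = 29.3 μM/s; slope = Km/Vmax ⇒ Km = slope × Vmax.
Km = 0.00386 × 29.3 = 0.113 μM.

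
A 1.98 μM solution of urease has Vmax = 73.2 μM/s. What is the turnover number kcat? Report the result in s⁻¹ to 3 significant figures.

37.0 s⁻¹

kcat = Vmax/[E]total = 73.2 μM/s / 1.98 μM = 37.0 s⁻¹.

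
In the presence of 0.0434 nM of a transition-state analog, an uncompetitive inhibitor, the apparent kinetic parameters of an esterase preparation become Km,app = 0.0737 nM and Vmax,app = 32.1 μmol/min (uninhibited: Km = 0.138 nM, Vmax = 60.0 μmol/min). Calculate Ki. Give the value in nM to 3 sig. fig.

Uncompetitive: Vmax,app = Vmax/α (and Km,app = Km/α) with α = 1 + [I]/Ki.
α = Vmax/Vmax,app = 60.0/32.1 = 1.869.
Ki = [I]/(α − 1) = 0.0434/0.8692 = 0.0499 nM.

0.0499 nM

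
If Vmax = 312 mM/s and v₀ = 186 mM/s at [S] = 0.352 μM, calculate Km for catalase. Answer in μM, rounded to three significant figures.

0.238 μM

From v = Vmax[S]/(Km+[S]), Km = [S](Vmax − v)/v.
Km = 0.352 × (312 − 186) / 186 = 44.35/186 = 0.238 μM.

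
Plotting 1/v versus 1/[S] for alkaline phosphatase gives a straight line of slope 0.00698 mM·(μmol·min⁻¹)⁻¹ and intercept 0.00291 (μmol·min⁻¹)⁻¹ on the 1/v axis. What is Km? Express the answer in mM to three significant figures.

2.40 mM

y-intercept = 1/Vmax ⇒ Vmax = 344 μmol·min⁻¹; slope = Km/Vmax ⇒ Km = slope × Vmax.
Km = 0.00698 × 344 = 2.40 mM.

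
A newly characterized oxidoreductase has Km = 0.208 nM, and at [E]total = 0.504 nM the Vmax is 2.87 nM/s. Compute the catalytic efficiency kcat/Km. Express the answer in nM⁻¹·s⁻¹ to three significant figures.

27.4 nM⁻¹·s⁻¹

kcat = Vmax/[E]total = 2.87/0.504 = 5.69 s⁻¹.
kcat/Km = 5.69/0.208 = 27.4 nM⁻¹·s⁻¹.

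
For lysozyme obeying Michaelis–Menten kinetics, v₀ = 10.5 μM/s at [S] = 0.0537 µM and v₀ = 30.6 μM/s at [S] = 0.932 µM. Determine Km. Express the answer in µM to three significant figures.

In reciprocal form, 1/v = (Km/Vmax)·(1/[S]) + 1/Vmax. The two points give (1/[S], 1/v) = (18.62, 0.09524) and (1.073, 0.03268).
Slope = (0.09524 − 0.03268)/(18.62 − 1.073) = 0.003565; intercept = 0.09524 − 0.003565×18.62 = 0.02885.
Vmax = 1/intercept = 34.7 μM/s; Km = slope × Vmax = 0.003565 × 34.7 = 0.124 µM.

0.124 µM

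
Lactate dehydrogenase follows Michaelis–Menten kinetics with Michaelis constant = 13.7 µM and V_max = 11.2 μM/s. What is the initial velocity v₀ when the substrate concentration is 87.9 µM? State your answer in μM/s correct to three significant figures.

9.69 μM/s

v = Vmax·[S]/(Km + [S]) = 11.2 × 87.9 / (13.7 + 87.9)
  = 984.5 / 101.6 = 9.69 μM/s.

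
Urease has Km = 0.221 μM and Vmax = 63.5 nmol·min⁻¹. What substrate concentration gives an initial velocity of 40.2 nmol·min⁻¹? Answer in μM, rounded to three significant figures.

The required fractional saturation is v/Vmax = 40.2/63.5 = 0.6331.
Then [S]/(Km+[S]) = 0.6331 ⇒ [S] = 0.221 × 0.6331/(1 − 0.6331) = 0.381 μM.

0.381 μM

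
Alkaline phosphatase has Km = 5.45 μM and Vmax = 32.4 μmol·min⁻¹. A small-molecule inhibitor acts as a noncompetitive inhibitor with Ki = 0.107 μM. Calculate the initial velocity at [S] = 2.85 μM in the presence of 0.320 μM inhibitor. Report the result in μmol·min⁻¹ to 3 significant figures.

With α = 1 + [I]/Ki = 1 + 0.320/0.107 = 3.991, the noncompetitive rate law is v = (Vmax/α)·[S] / (Km + [S]).
v = (32.4/3.991)×2.85 / (5.45 + 2.85) = 23.14/8.300 = 2.79 μmol·min⁻¹.

2.79 μmol·min⁻¹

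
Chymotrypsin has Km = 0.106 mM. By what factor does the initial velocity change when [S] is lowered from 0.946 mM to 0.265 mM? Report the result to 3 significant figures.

The fractional saturations are [S]/(Km+[S]) = 0.946/1.052 = 0.8992 and 0.265/0.3710 = 0.7143.
v₂/v₁ is just their ratio: 0.7143/0.8992 = 0.794.

0.794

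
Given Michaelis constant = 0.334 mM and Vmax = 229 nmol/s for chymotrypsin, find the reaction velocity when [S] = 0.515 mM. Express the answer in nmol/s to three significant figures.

139 nmol/s

v = Vmax·[S]/(Km + [S]) = 229 × 0.515 / (0.334 + 0.515)
  = 117.9 / 0.8490 = 139 nmol/s.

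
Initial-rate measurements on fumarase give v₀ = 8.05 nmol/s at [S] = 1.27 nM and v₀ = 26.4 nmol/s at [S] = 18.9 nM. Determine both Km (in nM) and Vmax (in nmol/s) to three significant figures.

Km = 3.71 nM; Vmax = 31.6 nmol/s

From v = Vmax[S]/(Km+[S]), each point gives Vmax = v(Km+[S])/[S].
Equating: 8.05(Km+1.27)/1.27 = 26.4(Km+18.9)/18.9.
6.339·Km + 8.05 = 1.397·Km + 26.4, so (6.339 − 1.397)·Km = 26.4 − 8.05.
Km = 18.35/4.942 = 3.71 nM; then Vmax = 8.05(3.71+1.27)/1.27 = 31.6 nmol/s.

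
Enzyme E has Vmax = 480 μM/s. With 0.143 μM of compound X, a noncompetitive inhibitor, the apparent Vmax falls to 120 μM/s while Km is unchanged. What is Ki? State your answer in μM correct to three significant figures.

0.0477 μM

Noncompetitive: Vmax,app = Vmax/α with α = 1 + [I]/Ki.
α = Vmax/Vmax,app = 480/120 = 4.000.
Since α = 1 + [I]/Ki, [I]/Ki = 4.000 − 1 = 3.000 and Ki = 0.143/3.000 = 0.0477 μM.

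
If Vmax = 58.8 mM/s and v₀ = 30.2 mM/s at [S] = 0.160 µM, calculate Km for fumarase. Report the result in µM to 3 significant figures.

0.152 µM

v/Vmax = 30.2/58.8 = 0.5136 = [S]/(Km+[S]).
So Km + [S] = [S]/0.5136 = 0.3115 µM, giving Km = 0.3115 − 0.160 = 0.152 µM.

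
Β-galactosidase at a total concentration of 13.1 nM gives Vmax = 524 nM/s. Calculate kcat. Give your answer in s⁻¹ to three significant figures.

40.0 s⁻¹

kcat = Vmax/[E]total = 524 nM/s / 13.1 nM = 40.0 s⁻¹.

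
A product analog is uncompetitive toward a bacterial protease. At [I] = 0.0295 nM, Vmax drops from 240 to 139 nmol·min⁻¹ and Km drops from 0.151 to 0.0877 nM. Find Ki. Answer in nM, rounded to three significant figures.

Uncompetitive: Vmax,app = Vmax/α (and Km,app = Km/α) with α = 1 + [I]/Ki.
α = Vmax/Vmax,app = 240/139 = 1.727.
Ki = [I]/(α − 1) = 0.0295/0.7266 = 0.0406 nM.

0.0406 nM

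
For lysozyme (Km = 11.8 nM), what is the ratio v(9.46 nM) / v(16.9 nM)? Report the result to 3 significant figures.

0.756

The fractional saturations are [S]/(Km+[S]) = 16.9/28.70 = 0.5889 and 9.46/21.26 = 0.4450.
v₂/v₁ is just their ratio: 0.4450/0.5889 = 0.756.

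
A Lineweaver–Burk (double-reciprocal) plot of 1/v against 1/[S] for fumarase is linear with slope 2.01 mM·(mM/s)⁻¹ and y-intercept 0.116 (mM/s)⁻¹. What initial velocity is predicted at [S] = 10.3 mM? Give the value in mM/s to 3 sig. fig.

3.21 mM/s

The y-intercept is 1/Vmax, so Vmax = 1/0.116 = 8.62 mM/s.
The slope is Km/Vmax, so Km = 2.01 × 8.62 = 17.3 mM.
Then v = 8.62 × 10.3/(17.3 + 10.3) = 3.21 mM/s.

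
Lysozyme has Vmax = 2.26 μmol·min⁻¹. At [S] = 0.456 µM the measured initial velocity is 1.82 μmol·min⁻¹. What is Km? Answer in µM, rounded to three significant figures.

0.110 µM

From v = Vmax[S]/(Km+[S]), Km = [S](Vmax − v)/v.
Km = 0.456 × (2.26 − 1.82) / 1.82 = 0.2006/1.82 = 0.110 µM.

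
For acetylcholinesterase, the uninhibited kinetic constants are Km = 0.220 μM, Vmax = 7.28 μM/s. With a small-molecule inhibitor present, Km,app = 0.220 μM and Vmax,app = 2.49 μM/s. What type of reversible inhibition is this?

Vmax decreases (7.28 → 2.49 μM/s) while Km is unchanged — pure noncompetitive inhibition.

noncompetitive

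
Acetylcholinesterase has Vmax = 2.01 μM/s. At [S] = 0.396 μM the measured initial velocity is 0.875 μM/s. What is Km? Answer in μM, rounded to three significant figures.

v/Vmax = 0.875/2.01 = 0.4353 = [S]/(Km+[S]).
So Km + [S] = [S]/0.4353 = 0.9097 μM, giving Km = 0.9097 − 0.396 = 0.514 μM.

0.514 μM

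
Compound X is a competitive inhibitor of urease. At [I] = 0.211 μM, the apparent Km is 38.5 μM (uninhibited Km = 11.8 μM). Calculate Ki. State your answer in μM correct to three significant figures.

0.0933 μM

Competitive: Km,app = α·Km with α = 1 + [I]/Ki.
α = Km,app/Km = 38.5/11.8 = 3.263.
Ki = [I]/(α − 1) = 0.211/2.263 = 0.0933 μM.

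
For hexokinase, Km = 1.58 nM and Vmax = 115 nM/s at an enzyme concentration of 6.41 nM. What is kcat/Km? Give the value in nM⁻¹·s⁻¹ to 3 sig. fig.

11.4 nM⁻¹·s⁻¹

kcat = Vmax/[E]total = 115/6.41 = 17.9 s⁻¹.
kcat/Km = 17.9/1.58 = 11.4 nM⁻¹·s⁻¹.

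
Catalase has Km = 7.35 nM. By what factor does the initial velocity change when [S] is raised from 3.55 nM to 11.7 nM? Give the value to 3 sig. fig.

Since Vmax cancels, v₂/v₁ = [S]₂(Km+[S]₁) / [S]₁(Km+[S]₂).
= 11.7×(7.35+3.55) / (3.55×(7.35+11.7)) = 127.5/67.63 = 1.89.

1.89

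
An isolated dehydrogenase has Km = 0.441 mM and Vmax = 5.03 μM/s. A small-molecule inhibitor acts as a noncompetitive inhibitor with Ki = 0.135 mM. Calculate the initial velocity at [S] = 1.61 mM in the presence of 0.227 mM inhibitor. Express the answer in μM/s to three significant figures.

1.47 μM/s

α = 1 + [I]/Ki = 1 + 0.227/0.135 = 2.681.
For a noncompetitive inhibitor, Vmax is reduced to Vmax/α while Km is unchanged: Km,app = 0.441 mM, Vmax,app = 1.88 μM/s.
v = Vmax,app·[S]/(Km,app + [S]) = 1.88 × 1.61/(0.441 + 1.61) = 1.47 μM/s.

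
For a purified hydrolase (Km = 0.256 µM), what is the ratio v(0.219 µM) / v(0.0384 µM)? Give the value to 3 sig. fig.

Since Vmax cancels, v₂/v₁ = [S]₂(Km+[S]₁) / [S]₁(Km+[S]₂).
= 0.219×(0.256+0.0384) / (0.0384×(0.256+0.219)) = 0.06447/0.01824 = 3.53.

3.53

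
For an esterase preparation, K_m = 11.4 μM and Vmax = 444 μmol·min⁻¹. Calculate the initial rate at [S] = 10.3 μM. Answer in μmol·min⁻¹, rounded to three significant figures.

[S]/(Km+[S]) = 10.3/21.70 = 0.4747, the fractional saturation.
v = 0.4747 × Vmax = 0.4747 × 444 = 211 μmol·min⁻¹.

211 μmol·min⁻¹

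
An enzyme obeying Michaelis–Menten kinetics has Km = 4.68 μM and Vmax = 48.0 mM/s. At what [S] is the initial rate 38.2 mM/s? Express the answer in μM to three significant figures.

18.2 μM

Rearranging v = Vmax[S]/(Km+[S]) gives [S] = Km·v/(Vmax − v).
[S] = 4.68 × 38.2 / (48.0 − 38.2) = 178.8/9.800 = 18.2 μM.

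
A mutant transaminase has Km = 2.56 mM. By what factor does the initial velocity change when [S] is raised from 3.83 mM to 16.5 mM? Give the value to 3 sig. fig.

The fractional saturations are [S]/(Km+[S]) = 3.83/6.390 = 0.5994 and 16.5/19.06 = 0.8657.
v₂/v₁ is just their ratio: 0.8657/0.5994 = 1.44.

1.44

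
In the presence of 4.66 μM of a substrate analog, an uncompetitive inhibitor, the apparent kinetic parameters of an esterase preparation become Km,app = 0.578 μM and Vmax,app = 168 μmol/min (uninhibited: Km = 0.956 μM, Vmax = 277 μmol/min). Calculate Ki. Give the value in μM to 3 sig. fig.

Uncompetitive: Vmax,app = Vmax/α (and Km,app = Km/α) with α = 1 + [I]/Ki.
α = Vmax/Vmax,app = 277/168 = 1.649.
Since α = 1 + [I]/Ki, [I]/Ki = 1.649 − 1 = 0.6488 and Ki = 4.66/0.6488 = 7.18 μM.

7.18 μM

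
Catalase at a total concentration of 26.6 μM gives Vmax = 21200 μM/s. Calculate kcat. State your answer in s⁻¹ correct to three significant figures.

kcat = Vmax/[E]total = 21200 μM/s / 26.6 μM = 797 s⁻¹.

797 s⁻¹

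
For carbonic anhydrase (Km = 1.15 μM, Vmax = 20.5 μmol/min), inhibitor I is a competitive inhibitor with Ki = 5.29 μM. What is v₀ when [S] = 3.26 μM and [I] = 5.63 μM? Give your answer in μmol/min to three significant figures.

11.9 μmol/min

α = 1 + [I]/Ki = 1 + 5.63/5.29 = 2.064.
For a competitive inhibitor, Vmax is unchanged and the apparent Km becomes α·Km: Km,app = 2.37 μM, Vmax,app = 20.5 μmol/min.
v = Vmax,app·[S]/(Km,app + [S]) = 20.5 × 3.26/(2.37 + 3.26) = 11.9 μmol/min.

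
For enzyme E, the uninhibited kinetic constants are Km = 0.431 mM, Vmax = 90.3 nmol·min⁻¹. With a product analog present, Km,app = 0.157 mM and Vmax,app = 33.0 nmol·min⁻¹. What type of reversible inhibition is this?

uncompetitive

Both Km and Vmax decrease by the same factor (~2.74-fold) — characteristic of uncompetitive inhibition.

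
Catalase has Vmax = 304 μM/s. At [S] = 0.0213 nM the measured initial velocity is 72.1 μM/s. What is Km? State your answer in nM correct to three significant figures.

0.0685 nM

From v = Vmax[S]/(Km+[S]), Km = [S](Vmax − v)/v.
Km = 0.0213 × (304 − 72.1) / 72.1 = 4.939/72.1 = 0.0685 nM.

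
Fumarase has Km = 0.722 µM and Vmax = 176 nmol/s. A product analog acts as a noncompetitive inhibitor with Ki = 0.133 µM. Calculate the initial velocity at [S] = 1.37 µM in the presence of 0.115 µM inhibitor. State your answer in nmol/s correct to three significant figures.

With α = 1 + [I]/Ki = 1 + 0.115/0.133 = 1.865, the noncompetitive rate law is v = (Vmax/α)·[S] / (Km + [S]).
v = (176/1.865)×1.37 / (0.722 + 1.37) = 129.3/2.092 = 61.8 nmol/s.

61.8 nmol/s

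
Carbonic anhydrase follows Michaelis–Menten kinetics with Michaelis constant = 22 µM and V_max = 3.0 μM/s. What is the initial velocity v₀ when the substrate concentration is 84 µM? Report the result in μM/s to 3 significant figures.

[S]/(Km+[S]) = 84/106.0 = 0.7925, the fractional saturation.
v = 0.7925 × Vmax = 0.7925 × 3.0 = 2.38 μM/s.

2.38 μM/s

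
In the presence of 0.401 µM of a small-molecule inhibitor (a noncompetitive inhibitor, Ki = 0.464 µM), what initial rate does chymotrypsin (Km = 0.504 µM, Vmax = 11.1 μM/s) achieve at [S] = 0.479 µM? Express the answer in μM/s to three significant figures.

2.90 μM/s

α = 1 + [I]/Ki = 1 + 0.401/0.464 = 1.864.
For a noncompetitive inhibitor, Vmax is reduced to Vmax/α while Km is unchanged: Km,app = 0.504 µM, Vmax,app = 5.95 μM/s.
v = Vmax,app·[S]/(Km,app + [S]) = 5.95 × 0.479/(0.504 + 0.479) = 2.90 μM/s.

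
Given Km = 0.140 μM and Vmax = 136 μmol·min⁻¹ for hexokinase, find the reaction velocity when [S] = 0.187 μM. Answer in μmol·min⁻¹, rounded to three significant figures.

v = Vmax·[S]/(Km + [S]) = 136 × 0.187 / (0.140 + 0.187)
  = 25.43 / 0.3270 = 77.8 μmol·min⁻¹.

77.8 μmol·min⁻¹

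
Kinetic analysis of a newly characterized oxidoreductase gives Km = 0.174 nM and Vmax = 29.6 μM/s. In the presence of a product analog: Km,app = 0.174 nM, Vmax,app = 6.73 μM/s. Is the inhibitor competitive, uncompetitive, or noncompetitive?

Vmax decreases (29.6 → 6.73 μM/s) while Km is unchanged — pure noncompetitive inhibition.

noncompetitive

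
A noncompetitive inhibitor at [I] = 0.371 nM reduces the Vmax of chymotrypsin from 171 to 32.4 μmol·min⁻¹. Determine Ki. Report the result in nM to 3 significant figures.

0.0867 nM

Noncompetitive: Vmax,app = Vmax/α with α = 1 + [I]/Ki.
α = Vmax/Vmax,app = 171/32.4 = 5.278.
Since α = 1 + [I]/Ki, [I]/Ki = 5.278 − 1 = 4.278 and Ki = 0.371/4.278 = 0.0867 nM.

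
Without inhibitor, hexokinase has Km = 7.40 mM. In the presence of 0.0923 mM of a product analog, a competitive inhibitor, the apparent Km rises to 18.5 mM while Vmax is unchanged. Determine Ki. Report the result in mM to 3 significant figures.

0.0615 mM

Competitive: Km,app = α·Km with α = 1 + [I]/Ki.
α = Km,app/Km = 18.5/7.40 = 2.500.
Since α = 1 + [I]/Ki, [I]/Ki = 2.500 − 1 = 1.500 and Ki = 0.0923/1.500 = 0.0615 mM.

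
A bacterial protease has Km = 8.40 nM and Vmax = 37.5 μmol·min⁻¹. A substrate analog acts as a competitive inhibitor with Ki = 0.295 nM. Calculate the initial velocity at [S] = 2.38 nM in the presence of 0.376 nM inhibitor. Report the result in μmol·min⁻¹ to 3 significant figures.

α = 1 + [I]/Ki = 1 + 0.376/0.295 = 2.275.
For a competitive inhibitor, Vmax is unchanged and the apparent Km becomes α·Km: Km,app = 19.1 nM, Vmax,app = 37.5 μmol·min⁻¹.
v = Vmax,app·[S]/(Km,app + [S]) = 37.5 × 2.38/(19.1 + 2.38) = 4.15 μmol·min⁻¹.

4.15 μmol·min⁻¹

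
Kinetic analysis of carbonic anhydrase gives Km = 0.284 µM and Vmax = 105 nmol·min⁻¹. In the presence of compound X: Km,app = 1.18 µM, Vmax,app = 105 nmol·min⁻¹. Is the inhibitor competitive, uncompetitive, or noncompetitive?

Km increases (0.284 → 1.18 µM) while Vmax is unchanged — the hallmark of competitive inhibition.

competitive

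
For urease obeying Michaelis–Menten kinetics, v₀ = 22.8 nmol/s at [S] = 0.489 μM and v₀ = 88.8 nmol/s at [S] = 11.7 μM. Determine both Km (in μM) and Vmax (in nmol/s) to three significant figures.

From v = Vmax[S]/(Km+[S]), each point gives Vmax = v(Km+[S])/[S].
Equating: 22.8(Km+0.489)/0.489 = 88.8(Km+11.7)/11.7.
46.63·Km + 22.8 = 7.590·Km + 88.8, so (46.63 − 7.590)·Km = 88.8 − 22.8.
Km = 66.00/39.04 = 1.69 μM; then Vmax = 22.8(1.69+0.489)/0.489 = 102 nmol/s.

Km = 1.69 μM; Vmax = 102 nmol/s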